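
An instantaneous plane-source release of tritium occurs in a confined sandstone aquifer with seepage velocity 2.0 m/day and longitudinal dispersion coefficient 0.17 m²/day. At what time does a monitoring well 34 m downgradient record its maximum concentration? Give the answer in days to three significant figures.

For the 1D instantaneous-source solution, setting ∂C/∂t = 0 at fixed x gives v²t² + 2Dt − x² = 0, so t = (√(D² + v²x²) − D)/v².
√(D² + v²x²) = √(0.17² + 2.0² × 34²) = 68.00; v² = 4.
t = (68.00 − 0.17)/4 = 17.0 days (vs. the pure-advection estimate x/v = 17.0 d).

17.0 days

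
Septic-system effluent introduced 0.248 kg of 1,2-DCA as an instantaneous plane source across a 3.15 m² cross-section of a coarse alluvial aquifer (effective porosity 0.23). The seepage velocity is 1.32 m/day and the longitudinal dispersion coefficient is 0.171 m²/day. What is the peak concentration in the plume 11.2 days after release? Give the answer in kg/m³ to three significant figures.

The peak of an instantaneous 1D plume sits at x = vt; there the Gaussian factor is 1 and C_max = M/(n_e·A·√(4πDt)), where n_e·A is the pore area the mass is dissolved in.
√(4πDt) = √(4π × 0.171 × 11.2) = 4.906 m, so C_max = 0.248/(0.23 × 3.15 × 4.906) = 0.0698 kg/m³.

0.0698 kg/m³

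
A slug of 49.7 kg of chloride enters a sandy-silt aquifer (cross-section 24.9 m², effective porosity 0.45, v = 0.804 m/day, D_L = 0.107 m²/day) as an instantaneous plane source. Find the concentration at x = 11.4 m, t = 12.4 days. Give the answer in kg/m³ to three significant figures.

0.739 kg/m³

For an instantaneous plane source, C(x,t) = M/(n_e·A·√(4πDt)) · exp(−(x−vt)²/(4Dt)), with n_e·A the pore (flow) area.
Plume center vt = 0.804 × 12.4 = 9.9696 m, so the well at 11.4 m is 1.4304 m downgradient of the peak.
√(4πDt) = 4.083 m, giving peak height M/(n_e·A·√(4πDt)) = 49.7/(0.45 × 24.9 × 4.083) = 1.086 kg/m³.
(x−vt)²/(4Dt) = (1.4304)²/(4 × 0.107 × 12.4) = 0.3855; exp(−0.3855) = 0.6801.
C = 1.086 × 0.6801 = 0.739 kg/m³.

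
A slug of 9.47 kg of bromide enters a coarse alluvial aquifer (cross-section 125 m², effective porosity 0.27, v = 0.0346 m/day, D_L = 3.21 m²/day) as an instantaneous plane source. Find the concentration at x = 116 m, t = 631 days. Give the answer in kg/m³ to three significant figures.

For an instantaneous plane source, C(x,t) = M/(n_e·A·√(4πDt)) · exp(−(x−vt)²/(4Dt)), with n_e·A the pore (flow) area.
Plume center vt = 0.0346 × 631 = 21.8326 m, so the well at 116 m is 94.1674 m downgradient of the peak.
√(4πDt) = 159.5 m, giving peak height M/(n_e·A·√(4πDt)) = 9.47/(0.27 × 125 × 159.5) = 0.001759 kg/m³.
(x−vt)²/(4Dt) = (94.1674)²/(4 × 3.21 × 631) = 1.094; exp(−1.094) = 0.3349.
C = 0.001759 × 0.3349 = 0.000589 kg/m³.

0.000589 kg/m³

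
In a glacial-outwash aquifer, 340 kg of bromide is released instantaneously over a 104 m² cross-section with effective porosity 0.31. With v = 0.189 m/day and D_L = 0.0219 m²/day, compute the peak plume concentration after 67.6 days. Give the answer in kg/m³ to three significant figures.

2.45 kg/m³

The peak of an instantaneous 1D plume sits at x = vt; there the Gaussian factor is 1 and C_max = M/(n_e·A·√(4πDt)), where n_e·A is the pore area the mass is dissolved in.
√(4πDt) = √(4π × 0.0219 × 67.6) = 4.313 m, so C_max = 340/(0.31 × 104 × 4.313) = 2.45 kg/m³.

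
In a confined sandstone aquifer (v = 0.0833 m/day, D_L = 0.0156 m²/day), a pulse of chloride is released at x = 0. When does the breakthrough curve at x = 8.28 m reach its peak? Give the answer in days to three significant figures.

97.2 days

For the 1D instantaneous-source solution, setting ∂C/∂t = 0 at fixed x gives v²t² + 2Dt − x² = 0, so t = (√(D² + v²x²) − D)/v².
√(D² + v²x²) = √(0.0156² + 0.0833² × 8.28²) = 0.6899; v² = 0.00693889.
t = (0.6899 − 0.0156)/0.00693889 = 97.2 days (vs. the pure-advection estimate x/v = 99.4 d).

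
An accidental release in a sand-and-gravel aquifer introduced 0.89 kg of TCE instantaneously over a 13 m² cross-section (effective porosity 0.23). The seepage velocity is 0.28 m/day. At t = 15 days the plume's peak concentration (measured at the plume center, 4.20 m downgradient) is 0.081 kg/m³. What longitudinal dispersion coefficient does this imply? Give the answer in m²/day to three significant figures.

At the plume center C_max = M/(n_e·A·√(4πDt)), so D = M²/(4πt·(n_e·A·C_max)²).
n_e·A·C_max = 0.23 × 13 × 0.081 = 0.2422 kg/m.
D = 0.89²/(4π × 15 × 0.2422²) = 0.0716 m²/day.

0.0716 m²/day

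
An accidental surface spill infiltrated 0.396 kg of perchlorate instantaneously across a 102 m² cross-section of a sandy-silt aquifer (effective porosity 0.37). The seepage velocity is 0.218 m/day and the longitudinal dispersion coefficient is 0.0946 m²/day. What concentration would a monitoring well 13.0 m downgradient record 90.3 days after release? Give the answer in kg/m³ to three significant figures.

For an instantaneous plane source, C(x,t) = M/(n_e·A·√(4πDt)) · exp(−(x−vt)²/(4Dt)), with n_e·A the pore (flow) area.
Plume center vt = 0.218 × 90.3 = 19.6854 m, so the well at 13.0 m is 6.6854 m upgradient of the peak.
√(4πDt) = 10.36 m, giving peak height M/(n_e·A·√(4πDt)) = 0.396/(0.37 × 102 × 10.36) = 0.001013 kg/m³.
(x−vt)²/(4Dt) = (-6.6854)²/(4 × 0.0946 × 90.3) = 1.308; exp(−1.308) = 0.2704.
C = 0.001013 × 0.2704 = 0.000274 kg/m³.

0.000274 kg/m³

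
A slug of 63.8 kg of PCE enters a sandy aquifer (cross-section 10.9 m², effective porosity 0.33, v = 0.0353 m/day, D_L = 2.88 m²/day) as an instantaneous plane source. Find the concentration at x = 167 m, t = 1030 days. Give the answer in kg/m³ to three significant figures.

For an instantaneous plane source, C(x,t) = M/(n_e·A·√(4πDt)) · exp(−(x−vt)²/(4Dt)), with n_e·A the pore (flow) area.
Plume center vt = 0.0353 × 1030 = 36.359 m, so the well at 167 m is 130.641 m downgradient of the peak.
√(4πDt) = 193.1 m, giving peak height M/(n_e·A·√(4πDt)) = 63.8/(0.33 × 10.9 × 193.1) = 0.09185 kg/m³.
(x−vt)²/(4Dt) = (130.641)²/(4 × 2.88 × 1030) = 1.438; exp(−1.438) = 0.2374.
C = 0.09185 × 0.2374 = 0.0218 kg/m³.

0.0218 kg/m³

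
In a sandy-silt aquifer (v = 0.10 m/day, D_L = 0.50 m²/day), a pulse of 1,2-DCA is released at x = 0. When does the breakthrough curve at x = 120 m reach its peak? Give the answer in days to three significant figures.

For the 1D instantaneous-source solution, setting ∂C/∂t = 0 at fixed x gives v²t² + 2Dt − x² = 0, so t = (√(D² + v²x²) − D)/v².
√(D² + v²x²) = √(0.50² + 0.10² × 120²) = 12.01; v² = 0.01.
t = (12.01 − 0.50)/0.01 = 1150 days (vs. the pure-advection estimate x/v = 1200 d).

1150 days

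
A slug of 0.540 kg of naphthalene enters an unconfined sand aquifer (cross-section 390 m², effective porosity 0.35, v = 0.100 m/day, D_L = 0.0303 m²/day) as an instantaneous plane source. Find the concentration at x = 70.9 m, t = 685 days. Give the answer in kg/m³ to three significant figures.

0.000229 kg/m³

For an instantaneous plane source, C(x,t) = M/(n_e·A·√(4πDt)) · exp(−(x−vt)²/(4Dt)), with n_e·A the pore (flow) area.
Plume center vt = 0.100 × 685 = 68.5 m, so the well at 70.9 m is 2.4 m downgradient of the peak.
√(4πDt) = 16.15 m, giving peak height M/(n_e·A·√(4πDt)) = 0.540/(0.35 × 390 × 16.15) = 0.0002450 kg/m³.
(x−vt)²/(4Dt) = (2.4)²/(4 × 0.0303 × 685) = 0.06938; exp(−0.06938) = 0.9330.
C = 0.0002450 × 0.9330 = 0.000229 kg/m³.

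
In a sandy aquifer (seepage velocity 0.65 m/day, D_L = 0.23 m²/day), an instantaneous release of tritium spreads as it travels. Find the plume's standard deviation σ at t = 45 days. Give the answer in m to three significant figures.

4.55 m

Dispersive spreading gives a Gaussian with σ² = 2Dt; advection only shifts the center.
σ = √(2 × 0.23 × 45) = 4.55 m.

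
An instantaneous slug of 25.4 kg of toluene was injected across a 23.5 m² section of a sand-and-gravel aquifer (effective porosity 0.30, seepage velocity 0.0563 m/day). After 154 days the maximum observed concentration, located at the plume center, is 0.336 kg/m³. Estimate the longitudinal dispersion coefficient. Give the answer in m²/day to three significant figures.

At the plume center C_max = M/(n_e·A·√(4πDt)), so D = M²/(4πt·(n_e·A·C_max)²).
n_e·A·C_max = 0.30 × 23.5 × 0.336 = 2.369 kg/m.
D = 25.4²/(4π × 154 × 2.369²) = 0.0594 m²/day.

0.0594 m²/day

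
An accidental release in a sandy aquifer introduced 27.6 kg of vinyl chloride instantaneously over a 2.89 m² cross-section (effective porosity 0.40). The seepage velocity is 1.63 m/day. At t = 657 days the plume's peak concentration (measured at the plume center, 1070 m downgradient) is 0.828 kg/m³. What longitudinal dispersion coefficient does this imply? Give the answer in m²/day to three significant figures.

At the plume center C_max = M/(n_e·A·√(4πDt)), so D = M²/(4πt·(n_e·A·C_max)²).
n_e·A·C_max = 0.40 × 2.89 × 0.828 = 0.9572 kg/m.
D = 27.6²/(4π × 657 × 0.9572²) = 0.101 m²/day.

0.101 m²/day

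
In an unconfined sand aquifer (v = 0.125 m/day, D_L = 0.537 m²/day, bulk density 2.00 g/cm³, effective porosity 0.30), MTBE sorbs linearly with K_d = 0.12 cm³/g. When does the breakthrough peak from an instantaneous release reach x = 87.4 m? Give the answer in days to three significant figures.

Retardation factor R = 1 + ρ_b·K_d/n = 1 + 2.00 × 0.12/0.30 = 1.800.
Sorption retards both mechanisms: v_R = v/R = 0.06944 m/day, D_R = D/R = 0.2983 m²/day.
Peak time from v_R²t² + 2D_R t − x² = 0: t = (√(D_R² + v_R²x²) − D_R)/v_R².
√(D_R² + v_R²x²) = √(0.2983² + 0.06944² × 87.4²) = 6.076; v_R² = 0.004822.
t = (6.076 − 0.2983)/0.004822 = 1200 days.

1200 days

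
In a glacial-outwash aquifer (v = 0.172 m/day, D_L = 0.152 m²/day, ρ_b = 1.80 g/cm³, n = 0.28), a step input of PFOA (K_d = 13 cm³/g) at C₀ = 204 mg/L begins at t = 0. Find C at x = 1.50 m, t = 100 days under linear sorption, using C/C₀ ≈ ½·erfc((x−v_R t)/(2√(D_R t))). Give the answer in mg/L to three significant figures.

3.12 mg/L

Retardation factor R = 1 + ρ_b·K_d/n = 1 + 1.80 × 13/0.28 = 84.57.
Sorption retards both mechanisms: v_R = v/R = 0.002034 m/day, D_R = D/R = 0.001797 m²/day.
v_R·t = 0.002034 × 100 = 0.2034 m; 2√(D_R t) = 0.8478 m; argument = (1.50 − 0.2034)/0.8478 = 1.529.
C = C₀ × ½·erfc(1.529) = 204 × 0.01530 = 3.12 mg/L.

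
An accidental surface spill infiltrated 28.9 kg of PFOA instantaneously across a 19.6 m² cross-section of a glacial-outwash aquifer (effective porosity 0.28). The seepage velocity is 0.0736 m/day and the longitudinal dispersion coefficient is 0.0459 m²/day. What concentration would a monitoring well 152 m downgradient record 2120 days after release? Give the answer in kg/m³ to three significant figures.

0.144 kg/m³

For an instantaneous plane source, C(x,t) = M/(n_e·A·√(4πDt)) · exp(−(x−vt)²/(4Dt)), with n_e·A the pore (flow) area.
Plume center vt = 0.0736 × 2120 = 156.032 m, so the well at 152 m is 4.032 m upgradient of the peak.
√(4πDt) = 34.97 m, giving peak height M/(n_e·A·√(4πDt)) = 28.9/(0.28 × 19.6 × 34.97) = 0.1506 kg/m³.
(x−vt)²/(4Dt) = (-4.032)²/(4 × 0.0459 × 2120) = 0.04177; exp(−0.04177) = 0.9591.
C = 0.1506 × 0.9591 = 0.144 kg/m³.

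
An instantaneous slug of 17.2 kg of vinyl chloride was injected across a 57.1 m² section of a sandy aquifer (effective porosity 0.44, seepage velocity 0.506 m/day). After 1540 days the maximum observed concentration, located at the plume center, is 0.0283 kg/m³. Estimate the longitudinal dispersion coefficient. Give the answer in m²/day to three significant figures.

At the plume center C_max = M/(n_e·A·√(4πDt)), so D = M²/(4πt·(n_e·A·C_max)²).
n_e·A·C_max = 0.44 × 57.1 × 0.0283 = 0.7110 kg/m.
D = 17.2²/(4π × 1540 × 0.7110²) = 0.0302 m²/day.

0.0302 m²/day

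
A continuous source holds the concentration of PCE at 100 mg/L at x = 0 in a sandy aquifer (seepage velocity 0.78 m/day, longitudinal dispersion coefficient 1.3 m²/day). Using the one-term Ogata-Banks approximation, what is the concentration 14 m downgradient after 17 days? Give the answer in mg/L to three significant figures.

45.6 mg/L

For a continuous step input, C/C₀ ≈ ½·erfc((x−vt)/(2√(Dt))).
vt = 0.78 × 17 = 13.26 m and 2√(Dt) = 2√(1.3 × 17) = 9.402 m.
Argument (x−vt)/(2√(Dt)) = (14 − 13.26)/9.402 = 0.07871; ½·erfc(0.07871) = 0.4557.
C = 100 × 0.4557 = 45.6 mg/L.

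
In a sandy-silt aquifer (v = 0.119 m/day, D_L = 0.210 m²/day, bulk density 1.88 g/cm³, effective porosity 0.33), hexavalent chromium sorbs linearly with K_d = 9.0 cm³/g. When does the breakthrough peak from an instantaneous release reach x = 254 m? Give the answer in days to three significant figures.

Retardation factor R = 1 + ρ_b·K_d/n = 1 + 1.88 × 9.0/0.33 = 52.27.
Sorption retards both mechanisms: v_R = v/R = 0.002277 m/day, D_R = D/R = 0.004018 m²/day.
Peak time from v_R²t² + 2D_R t − x² = 0: t = (√(D_R² + v_R²x²) − D_R)/v_R².
√(D_R² + v_R²x²) = √(0.004018² + 0.002277² × 254²) = 0.5784; v_R² = 5.185e-06.
t = (0.5784 − 0.004018)/5.185e-06 = 111000 days.

111000 days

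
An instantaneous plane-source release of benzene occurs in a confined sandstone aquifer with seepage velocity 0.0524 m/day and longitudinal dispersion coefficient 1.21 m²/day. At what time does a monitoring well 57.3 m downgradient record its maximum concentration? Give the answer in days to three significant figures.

738 days

For the 1D instantaneous-source solution, setting ∂C/∂t = 0 at fixed x gives v²t² + 2Dt − x² = 0, so t = (√(D² + v²x²) − D)/v².
√(D² + v²x²) = √(1.21² + 0.0524² × 57.3²) = 3.237; v² = 0.00274576.
t = (3.237 − 1.21)/0.00274576 = 738 days (vs. the pure-advection estimate x/v = 1090 d).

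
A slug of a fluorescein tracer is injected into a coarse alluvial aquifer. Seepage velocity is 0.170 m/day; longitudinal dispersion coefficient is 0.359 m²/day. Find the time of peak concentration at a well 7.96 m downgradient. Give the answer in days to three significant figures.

36.0 days

For the 1D instantaneous-source solution, setting ∂C/∂t = 0 at fixed x gives v²t² + 2Dt − x² = 0, so t = (√(D² + v²x²) − D)/v².
√(D² + v²x²) = √(0.359² + 0.170² × 7.96²) = 1.400; v² = 0.0289.
t = (1.400 − 0.359)/0.0289 = 36.0 days (vs. the pure-advection estimate x/v = 46.8 d).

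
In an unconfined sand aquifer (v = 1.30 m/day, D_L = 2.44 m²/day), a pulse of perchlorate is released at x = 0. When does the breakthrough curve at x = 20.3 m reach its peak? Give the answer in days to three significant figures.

14.2 days

For the 1D instantaneous-source solution, setting ∂C/∂t = 0 at fixed x gives v²t² + 2Dt − x² = 0, so t = (√(D² + v²x²) − D)/v².
√(D² + v²x²) = √(2.44² + 1.30² × 20.3²) = 26.50; v² = 1.69.
t = (26.50 − 2.44)/1.69 = 14.2 days (vs. the pure-advection estimate x/v = 15.6 d).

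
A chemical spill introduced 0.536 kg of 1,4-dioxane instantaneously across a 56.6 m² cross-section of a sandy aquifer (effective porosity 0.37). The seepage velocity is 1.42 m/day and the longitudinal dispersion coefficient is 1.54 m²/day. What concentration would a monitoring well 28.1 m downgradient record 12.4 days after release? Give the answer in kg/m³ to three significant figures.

For an instantaneous plane source, C(x,t) = M/(n_e·A·√(4πDt)) · exp(−(x−vt)²/(4Dt)), with n_e·A the pore (flow) area.
Plume center vt = 1.42 × 12.4 = 17.608 m, so the well at 28.1 m is 10.492 m downgradient of the peak.
√(4πDt) = 15.49 m, giving peak height M/(n_e·A·√(4πDt)) = 0.536/(0.37 × 56.6 × 15.49) = 0.001652 kg/m³.
(x−vt)²/(4Dt) = (10.492)²/(4 × 1.54 × 12.4) = 1.441; exp(−1.441) = 0.2367.
C = 0.001652 × 0.2367 = 0.000391 kg/m³.

0.000391 kg/m³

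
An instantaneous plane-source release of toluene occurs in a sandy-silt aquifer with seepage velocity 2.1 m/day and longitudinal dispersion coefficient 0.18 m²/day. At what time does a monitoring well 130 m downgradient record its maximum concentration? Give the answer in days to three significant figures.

61.9 days

For the 1D instantaneous-source solution, setting ∂C/∂t = 0 at fixed x gives v²t² + 2Dt − x² = 0, so t = (√(D² + v²x²) − D)/v².
√(D² + v²x²) = √(0.18² + 2.1² × 130²) = 273.0; v² = 4.41.
t = (273.0 − 0.18)/4.41 = 61.9 days (vs. the pure-advection estimate x/v = 61.9 d).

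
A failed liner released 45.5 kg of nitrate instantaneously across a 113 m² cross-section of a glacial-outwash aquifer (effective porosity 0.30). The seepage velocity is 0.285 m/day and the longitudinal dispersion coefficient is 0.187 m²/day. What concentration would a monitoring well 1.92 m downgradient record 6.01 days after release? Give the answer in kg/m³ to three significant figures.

0.354 kg/m³

For an instantaneous plane source, C(x,t) = M/(n_e·A·√(4πDt)) · exp(−(x−vt)²/(4Dt)), with n_e·A the pore (flow) area.
Plume center vt = 0.285 × 6.01 = 1.71285 m, so the well at 1.92 m is 0.20715 m downgradient of the peak.
√(4πDt) = 3.758 m, giving peak height M/(n_e·A·√(4πDt)) = 45.5/(0.30 × 113 × 3.758) = 0.3572 kg/m³.
(x−vt)²/(4Dt) = (0.20715)²/(4 × 0.187 × 6.01) = 0.009545; exp(−0.009545) = 0.9905.
C = 0.3572 × 0.9905 = 0.354 kg/m³.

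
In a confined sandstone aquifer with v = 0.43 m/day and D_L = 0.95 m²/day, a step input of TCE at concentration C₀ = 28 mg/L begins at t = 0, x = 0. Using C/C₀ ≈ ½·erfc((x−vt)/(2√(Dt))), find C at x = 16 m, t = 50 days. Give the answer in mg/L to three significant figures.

20.0 mg/L

For a continuous step input, C/C₀ ≈ ½·erfc((x−vt)/(2√(Dt))).
vt = 0.43 × 50 = 21.5 m and 2√(Dt) = 2√(0.95 × 50) = 13.78 m.
Argument (x−vt)/(2√(Dt)) = (16 − 21.5)/13.78 = -0.3991; ½·erfc(-0.3991) = 0.7138.
C = 28 × 0.7138 = 20.0 mg/L.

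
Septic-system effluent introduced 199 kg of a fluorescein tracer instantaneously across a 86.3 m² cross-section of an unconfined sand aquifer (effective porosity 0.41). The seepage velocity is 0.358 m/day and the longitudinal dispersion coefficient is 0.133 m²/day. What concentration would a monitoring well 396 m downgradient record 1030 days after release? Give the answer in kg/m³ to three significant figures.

0.0349 kg/m³

For an instantaneous plane source, C(x,t) = M/(n_e·A·√(4πDt)) · exp(−(x−vt)²/(4Dt)), with n_e·A the pore (flow) area.
Plume center vt = 0.358 × 1030 = 368.74 m, so the well at 396 m is 27.26 m downgradient of the peak.
√(4πDt) = 41.49 m, giving peak height M/(n_e·A·√(4πDt)) = 199/(0.41 × 86.3 × 41.49) = 0.1356 kg/m³.
(x−vt)²/(4Dt) = (27.26)²/(4 × 0.133 × 1030) = 1.356; exp(−1.356) = 0.2577.
C = 0.1356 × 0.2577 = 0.0349 kg/m³.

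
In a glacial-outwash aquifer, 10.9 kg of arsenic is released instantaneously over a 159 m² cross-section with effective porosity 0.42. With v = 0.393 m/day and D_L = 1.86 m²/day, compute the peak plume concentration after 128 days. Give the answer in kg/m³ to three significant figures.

The peak of an instantaneous 1D plume sits at x = vt; there the Gaussian factor is 1 and C_max = M/(n_e·A·√(4πDt)), where n_e·A is the pore area the mass is dissolved in.
√(4πDt) = √(4π × 1.86 × 128) = 54.70 m, so C_max = 10.9/(0.42 × 159 × 54.70) = 0.00298 kg/m³.

0.00298 kg/m³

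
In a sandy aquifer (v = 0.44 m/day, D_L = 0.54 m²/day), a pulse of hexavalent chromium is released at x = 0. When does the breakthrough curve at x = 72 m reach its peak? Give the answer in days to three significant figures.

For the 1D instantaneous-source solution, setting ∂C/∂t = 0 at fixed x gives v²t² + 2Dt − x² = 0, so t = (√(D² + v²x²) − D)/v².
√(D² + v²x²) = √(0.54² + 0.44² × 72²) = 31.68; v² = 0.1936.
t = (31.68 − 0.54)/0.1936 = 161 days (vs. the pure-advection estimate x/v = 164 d).

161 days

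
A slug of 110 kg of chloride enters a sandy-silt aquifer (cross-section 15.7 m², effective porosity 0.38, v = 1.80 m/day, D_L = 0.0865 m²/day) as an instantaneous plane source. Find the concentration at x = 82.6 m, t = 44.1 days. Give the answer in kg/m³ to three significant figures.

1.35 kg/m³

For an instantaneous plane source, C(x,t) = M/(n_e·A·√(4πDt)) · exp(−(x−vt)²/(4Dt)), with n_e·A the pore (flow) area.
Plume center vt = 1.80 × 44.1 = 79.38 m, so the well at 82.6 m is 3.22 m downgradient of the peak.
√(4πDt) = 6.924 m, giving peak height M/(n_e·A·√(4πDt)) = 110/(0.38 × 15.7 × 6.924) = 2.663 kg/m³.
(x−vt)²/(4Dt) = (3.22)²/(4 × 0.0865 × 44.1) = 0.6795; exp(−0.6795) = 0.5069.
C = 2.663 × 0.5069 = 1.35 kg/m³.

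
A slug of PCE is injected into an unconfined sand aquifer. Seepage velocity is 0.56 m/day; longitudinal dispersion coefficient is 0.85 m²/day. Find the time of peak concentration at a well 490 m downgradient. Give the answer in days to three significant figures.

For the 1D instantaneous-source solution, setting ∂C/∂t = 0 at fixed x gives v²t² + 2Dt − x² = 0, so t = (√(D² + v²x²) − D)/v².
√(D² + v²x²) = √(0.85² + 0.56² × 490²) = 274.4; v² = 0.3136.
t = (274.4 − 0.85)/0.3136 = 872 days (vs. the pure-advection estimate x/v = 875 d).

872 days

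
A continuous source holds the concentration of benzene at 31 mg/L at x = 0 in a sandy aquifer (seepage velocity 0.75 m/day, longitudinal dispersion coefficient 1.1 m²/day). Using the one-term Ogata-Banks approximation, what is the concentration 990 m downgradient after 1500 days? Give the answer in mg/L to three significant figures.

30.7 mg/L

For a continuous step input, C/C₀ ≈ ½·erfc((x−vt)/(2√(Dt))).
vt = 0.75 × 1500 = 1125 m and 2√(Dt) = 2√(1.1 × 1500) = 81.24 m.
Argument (x−vt)/(2√(Dt)) = (990 − 1125)/81.24 = -1.662; ½·erfc(-1.662) = 0.9906.
C = 31 × 0.9906 = 30.7 mg/L.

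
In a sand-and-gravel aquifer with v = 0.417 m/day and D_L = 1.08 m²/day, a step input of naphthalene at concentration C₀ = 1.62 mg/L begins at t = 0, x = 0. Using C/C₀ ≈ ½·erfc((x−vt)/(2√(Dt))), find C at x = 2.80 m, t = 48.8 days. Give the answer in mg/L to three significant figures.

For a continuous step input, C/C₀ ≈ ½·erfc((x−vt)/(2√(Dt))).
vt = 0.417 × 48.8 = 20.3496 m and 2√(Dt) = 2√(1.08 × 48.8) = 14.52 m.
Argument (x−vt)/(2√(Dt)) = (2.80 − 20.3496)/14.52 = -1.209; ½·erfc(-1.209) = 0.9563.
C = 1.62 × 0.9563 = 1.55 mg/L.

1.55 mg/L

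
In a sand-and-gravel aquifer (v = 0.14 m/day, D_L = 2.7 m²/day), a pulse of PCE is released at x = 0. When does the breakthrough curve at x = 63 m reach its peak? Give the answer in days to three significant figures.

For the 1D instantaneous-source solution, setting ∂C/∂t = 0 at fixed x gives v²t² + 2Dt − x² = 0, so t = (√(D² + v²x²) − D)/v².
√(D² + v²x²) = √(2.7² + 0.14² × 63²) = 9.224; v² = 0.0196.
t = (9.224 − 2.7)/0.0196 = 333 days (vs. the pure-advection estimate x/v = 450 d).

333 days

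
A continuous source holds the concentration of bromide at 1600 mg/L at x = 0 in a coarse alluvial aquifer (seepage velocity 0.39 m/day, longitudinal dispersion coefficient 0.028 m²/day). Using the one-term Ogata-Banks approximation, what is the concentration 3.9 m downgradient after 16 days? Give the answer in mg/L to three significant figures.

For a continuous step input, C/C₀ ≈ ½·erfc((x−vt)/(2√(Dt))).
vt = 0.39 × 16 = 6.24 m and 2√(Dt) = 2√(0.028 × 16) = 1.339 m.
Argument (x−vt)/(2√(Dt)) = (3.9 − 6.24)/1.339 = -1.748; ½·erfc(-1.748) = 0.9933.
C = 1600 × 0.9933 = 1590 mg/L.

1590 mg/L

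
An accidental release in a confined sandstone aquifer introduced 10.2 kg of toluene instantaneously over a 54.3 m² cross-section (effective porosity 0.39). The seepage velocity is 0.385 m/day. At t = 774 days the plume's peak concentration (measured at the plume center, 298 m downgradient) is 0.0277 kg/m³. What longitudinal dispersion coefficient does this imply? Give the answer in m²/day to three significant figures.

At the plume center C_max = M/(n_e·A·√(4πDt)), so D = M²/(4πt·(n_e·A·C_max)²).
n_e·A·C_max = 0.39 × 54.3 × 0.0277 = 0.5866 kg/m.
D = 10.2²/(4π × 774 × 0.5866²) = 0.0311 m²/day.

0.0311 m²/day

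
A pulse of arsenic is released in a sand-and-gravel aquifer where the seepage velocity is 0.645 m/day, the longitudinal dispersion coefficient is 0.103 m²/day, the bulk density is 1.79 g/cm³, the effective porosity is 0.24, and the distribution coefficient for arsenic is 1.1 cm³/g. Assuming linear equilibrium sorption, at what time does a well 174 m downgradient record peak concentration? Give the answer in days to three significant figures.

Retardation factor R = 1 + ρ_b·K_d/n = 1 + 1.79 × 1.1/0.24 = 9.204.
Sorption retards both mechanisms: v_R = v/R = 0.07008 m/day, D_R = D/R = 0.01119 m²/day.
Peak time from v_R²t² + 2D_R t − x² = 0: t = (√(D_R² + v_R²x²) − D_R)/v_R².
√(D_R² + v_R²x²) = √(0.01119² + 0.07008² × 174²) = 12.19; v_R² = 0.004911.
t = (12.19 − 0.01119)/0.004911 = 2480 days.

2480 days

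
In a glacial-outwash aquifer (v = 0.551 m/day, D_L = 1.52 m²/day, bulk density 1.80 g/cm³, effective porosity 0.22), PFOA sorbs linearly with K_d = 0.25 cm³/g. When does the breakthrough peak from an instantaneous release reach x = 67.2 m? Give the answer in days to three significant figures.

Retardation factor R = 1 + ρ_b·K_d/n = 1 + 1.80 × 0.25/0.22 = 3.045.
Sorption retards both mechanisms: v_R = v/R = 0.1810 m/day, D_R = D/R = 0.4992 m²/day.
Peak time from v_R²t² + 2D_R t − x² = 0: t = (√(D_R² + v_R²x²) − D_R)/v_R².
√(D_R² + v_R²x²) = √(0.4992² + 0.1810² × 67.2²) = 12.17; v_R² = 0.03276.
t = (12.17 − 0.4992)/0.03276 = 356 days.

356 days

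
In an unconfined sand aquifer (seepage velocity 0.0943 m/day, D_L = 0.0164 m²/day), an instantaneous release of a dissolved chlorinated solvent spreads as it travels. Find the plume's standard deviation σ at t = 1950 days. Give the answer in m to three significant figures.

Dispersive spreading gives a Gaussian with σ² = 2Dt; advection only shifts the center.
σ = √(2 × 0.0164 × 1950) = 8.00 m.

8.00 m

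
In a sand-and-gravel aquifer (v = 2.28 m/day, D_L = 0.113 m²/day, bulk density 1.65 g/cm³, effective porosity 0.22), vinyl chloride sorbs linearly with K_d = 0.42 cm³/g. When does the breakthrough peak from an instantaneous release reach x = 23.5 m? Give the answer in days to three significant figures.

42.7 days

Retardation factor R = 1 + ρ_b·K_d/n = 1 + 1.65 × 0.42/0.22 = 4.150.
Sorption retards both mechanisms: v_R = v/R = 0.5494 m/day, D_R = D/R = 0.02723 m²/day.
Peak time from v_R²t² + 2D_R t − x² = 0: t = (√(D_R² + v_R²x²) − D_R)/v_R².
√(D_R² + v_R²x²) = √(0.02723² + 0.5494² × 23.5²) = 12.91; v_R² = 0.3018.
t = (12.91 − 0.02723)/0.3018 = 42.7 days.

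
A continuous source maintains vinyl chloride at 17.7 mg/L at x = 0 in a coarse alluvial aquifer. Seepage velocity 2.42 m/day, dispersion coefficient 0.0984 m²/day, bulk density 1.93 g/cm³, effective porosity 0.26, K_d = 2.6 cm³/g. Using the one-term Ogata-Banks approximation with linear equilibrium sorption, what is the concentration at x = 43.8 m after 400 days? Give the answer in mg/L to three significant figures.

17.3 mg/L

Retardation factor R = 1 + ρ_b·K_d/n = 1 + 1.93 × 2.6/0.26 = 20.30.
Sorption retards both mechanisms: v_R = v/R = 0.1192 m/day, D_R = D/R = 0.004847 m²/day.
v_R·t = 0.1192 × 400 = 47.68 m; 2√(D_R t) = 2.785 m; argument = (43.8 − 47.68)/2.785 = -1.393.
C = C₀ × ½·erfc(-1.393) = 17.7 × 0.9756 = 17.3 mg/L.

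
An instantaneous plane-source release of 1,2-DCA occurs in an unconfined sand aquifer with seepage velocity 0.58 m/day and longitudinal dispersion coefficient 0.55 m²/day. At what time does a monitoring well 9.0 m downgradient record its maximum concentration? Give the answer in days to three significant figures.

14.0 days

For the 1D instantaneous-source solution, setting ∂C/∂t = 0 at fixed x gives v²t² + 2Dt − x² = 0, so t = (√(D² + v²x²) − D)/v².
√(D² + v²x²) = √(0.55² + 0.58² × 9.0²) = 5.249; v² = 0.3364.
t = (5.249 − 0.55)/0.3364 = 14.0 days (vs. the pure-advection estimate x/v = 15.5 d).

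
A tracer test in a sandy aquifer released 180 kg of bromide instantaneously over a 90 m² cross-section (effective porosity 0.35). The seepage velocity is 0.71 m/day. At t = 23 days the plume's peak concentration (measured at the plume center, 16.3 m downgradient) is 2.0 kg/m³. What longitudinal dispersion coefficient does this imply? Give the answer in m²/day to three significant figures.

0.0282 m²/day

At the plume center C_max = M/(n_e·A·√(4πDt)), so D = M²/(4πt·(n_e·A·C_max)²).
n_e·A·C_max = 0.35 × 90 × 2.0 = 63.00 kg/m.
D = 180²/(4π × 23 × 63.00²) = 0.0282 m²/day.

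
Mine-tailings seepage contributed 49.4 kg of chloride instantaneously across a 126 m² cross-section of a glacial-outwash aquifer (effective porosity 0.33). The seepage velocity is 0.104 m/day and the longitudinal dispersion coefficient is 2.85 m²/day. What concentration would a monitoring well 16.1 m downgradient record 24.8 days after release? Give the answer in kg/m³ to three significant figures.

For an instantaneous plane source, C(x,t) = M/(n_e·A·√(4πDt)) · exp(−(x−vt)²/(4Dt)), with n_e·A the pore (flow) area.
Plume center vt = 0.104 × 24.8 = 2.5792 m, so the well at 16.1 m is 13.5208 m downgradient of the peak.
√(4πDt) = 29.80 m, giving peak height M/(n_e·A·√(4πDt)) = 49.4/(0.33 × 126 × 29.80) = 0.03987 kg/m³.
(x−vt)²/(4Dt) = (13.5208)²/(4 × 2.85 × 24.8) = 0.6466; exp(−0.6466) = 0.5238.
C = 0.03987 × 0.5238 = 0.0209 kg/m³.

0.0209 kg/m³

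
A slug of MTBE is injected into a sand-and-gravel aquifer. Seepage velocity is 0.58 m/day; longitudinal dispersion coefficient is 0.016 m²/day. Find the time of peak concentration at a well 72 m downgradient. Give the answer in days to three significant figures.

124 days

For the 1D instantaneous-source solution, setting ∂C/∂t = 0 at fixed x gives v²t² + 2Dt − x² = 0, so t = (√(D² + v²x²) − D)/v².
√(D² + v²x²) = √(0.016² + 0.58² × 72²) = 41.76; v² = 0.3364.
t = (41.76 − 0.016)/0.3364 = 124 days (vs. the pure-advection estimate x/v = 124 d).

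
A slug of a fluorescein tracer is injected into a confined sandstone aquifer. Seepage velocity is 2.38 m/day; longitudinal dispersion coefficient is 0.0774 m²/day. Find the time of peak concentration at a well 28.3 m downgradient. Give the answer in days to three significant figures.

For the 1D instantaneous-source solution, setting ∂C/∂t = 0 at fixed x gives v²t² + 2Dt − x² = 0, so t = (√(D² + v²x²) − D)/v².
√(D² + v²x²) = √(0.0774² + 2.38² × 28.3²) = 67.35; v² = 5.6644.
t = (67.35 − 0.0774)/5.6644 = 11.9 days (vs. the pure-advection estimate x/v = 11.9 d).

11.9 days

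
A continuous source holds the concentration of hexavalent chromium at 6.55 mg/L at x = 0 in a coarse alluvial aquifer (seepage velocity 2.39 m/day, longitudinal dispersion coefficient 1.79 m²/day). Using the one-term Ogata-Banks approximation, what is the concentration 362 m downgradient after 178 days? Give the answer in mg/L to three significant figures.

For a continuous step input, C/C₀ ≈ ½·erfc((x−vt)/(2√(Dt))).
vt = 2.39 × 178 = 425.42 m and 2√(Dt) = 2√(1.79 × 178) = 35.70 m.
Argument (x−vt)/(2√(Dt)) = (362 − 425.42)/35.70 = -1.776; ½·erfc(-1.776) = 0.9940.
C = 6.55 × 0.9940 = 6.51 mg/L.

6.51 mg/L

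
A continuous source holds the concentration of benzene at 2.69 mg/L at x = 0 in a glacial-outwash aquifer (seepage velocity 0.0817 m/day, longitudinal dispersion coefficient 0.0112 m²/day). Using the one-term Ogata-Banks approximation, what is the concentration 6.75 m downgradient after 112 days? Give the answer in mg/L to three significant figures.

For a continuous step input, C/C₀ ≈ ½·erfc((x−vt)/(2√(Dt))).
vt = 0.0817 × 112 = 9.1504 m and 2√(Dt) = 2√(0.0112 × 112) = 2.240 m.
Argument (x−vt)/(2√(Dt)) = (6.75 − 9.1504)/2.240 = -1.072; ½·erfc(-1.072) = 0.9352.
C = 2.69 × 0.9352 = 2.52 mg/L.

2.52 mg/L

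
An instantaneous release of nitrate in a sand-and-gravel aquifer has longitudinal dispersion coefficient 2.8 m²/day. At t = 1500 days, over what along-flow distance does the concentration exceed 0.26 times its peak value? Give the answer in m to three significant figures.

301 m

The plume is Gaussian with σ = √(2Dt) = √(2 × 2.8 × 1500) = 91.65 m.
C/C_peak = exp(−Δx²/(2σ²)) = 0.26 ⇒ Δx = σ·√(−2 ln 0.26) = 91.65 × 1.641 = 150.4 m.
Width = 2Δx = 301 m.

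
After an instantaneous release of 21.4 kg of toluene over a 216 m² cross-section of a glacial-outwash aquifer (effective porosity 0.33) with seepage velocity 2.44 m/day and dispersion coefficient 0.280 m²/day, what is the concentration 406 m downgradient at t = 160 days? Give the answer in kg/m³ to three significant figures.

For an instantaneous plane source, C(x,t) = M/(n_e·A·√(4πDt)) · exp(−(x−vt)²/(4Dt)), with n_e·A the pore (flow) area.
Plume center vt = 2.44 × 160 = 390.4 m, so the well at 406 m is 15.6 m downgradient of the peak.
√(4πDt) = 23.73 m, giving peak height M/(n_e·A·√(4πDt)) = 21.4/(0.33 × 216 × 23.73) = 0.01265 kg/m³.
(x−vt)²/(4Dt) = (15.6)²/(4 × 0.280 × 160) = 1.358; exp(−1.358) = 0.2572.
C = 0.01265 × 0.2572 = 0.00325 kg/m³.

0.00325 kg/m³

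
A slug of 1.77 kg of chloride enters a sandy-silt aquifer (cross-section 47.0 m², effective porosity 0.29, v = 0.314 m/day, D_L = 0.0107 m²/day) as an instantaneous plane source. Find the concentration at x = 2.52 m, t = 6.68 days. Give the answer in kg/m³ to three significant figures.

0.0734 kg/m³

For an instantaneous plane source, C(x,t) = M/(n_e·A·√(4πDt)) · exp(−(x−vt)²/(4Dt)), with n_e·A the pore (flow) area.
Plume center vt = 0.314 × 6.68 = 2.09752 m, so the well at 2.52 m is 0.42248 m downgradient of the peak.
√(4πDt) = 0.9477 m, giving peak height M/(n_e·A·√(4πDt)) = 1.77/(0.29 × 47.0 × 0.9477) = 0.1370 kg/m³.
(x−vt)²/(4Dt) = (0.42248)²/(4 × 0.0107 × 6.68) = 0.6243; exp(−0.6243) = 0.5356.
C = 0.1370 × 0.5356 = 0.0734 kg/m³.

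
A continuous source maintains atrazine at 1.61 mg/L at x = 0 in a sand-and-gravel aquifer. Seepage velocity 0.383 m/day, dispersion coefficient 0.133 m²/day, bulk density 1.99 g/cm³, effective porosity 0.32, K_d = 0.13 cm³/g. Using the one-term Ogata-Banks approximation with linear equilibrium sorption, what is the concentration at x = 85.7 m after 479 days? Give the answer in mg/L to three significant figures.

1.56 mg/L

Retardation factor R = 1 + ρ_b·K_d/n = 1 + 1.99 × 0.13/0.32 = 1.808.
Sorption retards both mechanisms: v_R = v/R = 0.2118 m/day, D_R = D/R = 0.07356 m²/day.
v_R·t = 0.2118 × 479 = 101.4522 m; 2√(D_R t) = 11.87 m; argument = (85.7 − 101.4522)/11.87 = -1.327.
C = C₀ × ½·erfc(-1.327) = 1.61 × 0.9697 = 1.56 mg/L.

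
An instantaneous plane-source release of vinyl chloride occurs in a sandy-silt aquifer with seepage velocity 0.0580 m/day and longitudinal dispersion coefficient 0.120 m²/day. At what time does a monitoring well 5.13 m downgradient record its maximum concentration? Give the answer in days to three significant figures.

For the 1D instantaneous-source solution, setting ∂C/∂t = 0 at fixed x gives v²t² + 2Dt − x² = 0, so t = (√(D² + v²x²) − D)/v².
√(D² + v²x²) = √(0.120² + 0.0580² × 5.13²) = 0.3208; v² = 0.003364.
t = (0.3208 − 0.120)/0.003364 = 59.7 days (vs. the pure-advection estimate x/v = 88.4 d).

59.7 days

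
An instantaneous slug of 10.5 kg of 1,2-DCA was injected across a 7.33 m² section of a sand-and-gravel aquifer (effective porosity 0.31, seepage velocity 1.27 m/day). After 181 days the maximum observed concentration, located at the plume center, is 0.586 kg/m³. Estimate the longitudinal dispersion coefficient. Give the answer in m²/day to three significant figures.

At the plume center C_max = M/(n_e·A·√(4πDt)), so D = M²/(4πt·(n_e·A·C_max)²).
n_e·A·C_max = 0.31 × 7.33 × 0.586 = 1.332 kg/m.
D = 10.5²/(4π × 181 × 1.332²) = 0.0273 m²/day.

0.0273 m²/day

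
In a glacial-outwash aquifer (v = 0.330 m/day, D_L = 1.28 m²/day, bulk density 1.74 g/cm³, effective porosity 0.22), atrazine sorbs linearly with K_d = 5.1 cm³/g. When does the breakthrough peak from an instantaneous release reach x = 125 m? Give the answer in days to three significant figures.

Retardation factor R = 1 + ρ_b·K_d/n = 1 + 1.74 × 5.1/0.22 = 41.34.
Sorption retards both mechanisms: v_R = v/R = 0.007983 m/day, D_R = D/R = 0.03096 m²/day.
Peak time from v_R²t² + 2D_R t − x² = 0: t = (√(D_R² + v_R²x²) − D_R)/v_R².
√(D_R² + v_R²x²) = √(0.03096² + 0.007983² × 125²) = 0.9984; v_R² = 6.373e-05.
t = (0.9984 − 0.03096)/6.373e-05 = 15200 days.

15200 days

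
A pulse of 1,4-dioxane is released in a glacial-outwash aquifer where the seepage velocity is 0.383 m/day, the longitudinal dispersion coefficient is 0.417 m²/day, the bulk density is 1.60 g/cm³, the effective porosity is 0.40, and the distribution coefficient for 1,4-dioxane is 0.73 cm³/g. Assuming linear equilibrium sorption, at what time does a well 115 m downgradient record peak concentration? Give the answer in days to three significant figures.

Retardation factor R = 1 + ρ_b·K_d/n = 1 + 1.60 × 0.73/0.40 = 3.920.
Sorption retards both mechanisms: v_R = v/R = 0.09770 m/day, D_R = D/R = 0.1064 m²/day.
Peak time from v_R²t² + 2D_R t − x² = 0: t = (√(D_R² + v_R²x²) − D_R)/v_R².
√(D_R² + v_R²x²) = √(0.1064² + 0.09770² × 115²) = 11.24; v_R² = 0.009545.
t = (11.24 − 0.1064)/0.009545 = 1170 days.

1170 days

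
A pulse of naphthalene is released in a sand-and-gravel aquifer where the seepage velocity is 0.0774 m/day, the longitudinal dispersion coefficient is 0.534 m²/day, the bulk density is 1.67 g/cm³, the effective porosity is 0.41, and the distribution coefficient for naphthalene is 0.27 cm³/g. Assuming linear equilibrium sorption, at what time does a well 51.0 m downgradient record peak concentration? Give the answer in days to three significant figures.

1210 days

Retardation factor R = 1 + ρ_b·K_d/n = 1 + 1.67 × 0.27/0.41 = 2.100.
Sorption retards both mechanisms: v_R = v/R = 0.03686 m/day, D_R = D/R = 0.2543 m²/day.
Peak time from v_R²t² + 2D_R t − x² = 0: t = (√(D_R² + v_R²x²) − D_R)/v_R².
√(D_R² + v_R²x²) = √(0.2543² + 0.03686² × 51.0²) = 1.897; v_R² = 0.001359.
t = (1.897 − 0.2543)/0.001359 = 1210 days.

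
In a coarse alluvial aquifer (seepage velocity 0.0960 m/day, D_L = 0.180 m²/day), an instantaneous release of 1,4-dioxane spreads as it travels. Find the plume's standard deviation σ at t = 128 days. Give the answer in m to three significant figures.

Dispersive spreading gives a Gaussian with σ² = 2Dt; advection only shifts the center.
σ = √(2 × 0.180 × 128) = 6.79 m.

6.79 m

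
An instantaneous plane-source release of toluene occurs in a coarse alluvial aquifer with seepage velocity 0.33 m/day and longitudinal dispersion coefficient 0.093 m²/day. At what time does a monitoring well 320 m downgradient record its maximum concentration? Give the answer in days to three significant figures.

For the 1D instantaneous-source solution, setting ∂C/∂t = 0 at fixed x gives v²t² + 2Dt − x² = 0, so t = (√(D² + v²x²) − D)/v².
√(D² + v²x²) = √(0.093² + 0.33² × 320²) = 105.6; v² = 0.1089.
t = (105.6 − 0.093)/0.1089 = 969 days (vs. the pure-advection estimate x/v = 970 d).

969 days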